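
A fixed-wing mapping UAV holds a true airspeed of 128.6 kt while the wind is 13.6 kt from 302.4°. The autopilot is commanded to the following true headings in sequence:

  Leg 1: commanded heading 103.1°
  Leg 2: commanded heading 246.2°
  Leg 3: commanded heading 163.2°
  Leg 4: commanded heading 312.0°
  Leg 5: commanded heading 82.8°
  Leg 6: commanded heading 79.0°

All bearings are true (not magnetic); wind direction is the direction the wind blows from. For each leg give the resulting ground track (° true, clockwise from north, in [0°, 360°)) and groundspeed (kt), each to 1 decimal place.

Leg 1: track=104.9°, groundspeed=141.5 kt
Leg 2: track=240.9°, groundspeed=121.6 kt
Leg 3: track=159.5°, groundspeed=139.2 kt
Leg 4: track=313.1°, groundspeed=115.2 kt
Leg 5: track=86.4°, groundspeed=139.3 kt
Leg 6: track=82.9°, groundspeed=138.8 kt

Leg 1: heading 103.1°; drift +1.8° → track 104.9°, groundspeed 141.5 kt
Leg 2: heading 246.2°; drift -5.3° → track 240.9°, groundspeed 121.6 kt
Leg 3: heading 163.2°; drift -3.7° → track 159.5°, groundspeed 139.2 kt
Leg 4: heading 312.0°; drift +1.1° → track 313.1°, groundspeed 115.2 kt
Leg 5: heading 82.8°; drift +3.6° → track 86.4°, groundspeed 139.3 kt
Leg 6: heading 79.0°; drift +3.9° → track 82.9°, groundspeed 138.8 kt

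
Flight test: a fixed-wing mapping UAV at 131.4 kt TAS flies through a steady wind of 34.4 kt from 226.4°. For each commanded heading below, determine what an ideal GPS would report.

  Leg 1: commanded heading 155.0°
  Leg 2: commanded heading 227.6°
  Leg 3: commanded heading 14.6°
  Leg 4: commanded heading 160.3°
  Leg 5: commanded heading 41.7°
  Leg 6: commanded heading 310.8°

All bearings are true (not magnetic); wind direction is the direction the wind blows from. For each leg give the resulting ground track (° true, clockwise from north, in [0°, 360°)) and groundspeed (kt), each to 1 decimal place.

Leg 1: heading 155.0°; drift -15.1° → track 139.9°, groundspeed 124.8 kt
Leg 2: heading 227.6°; drift +0.4° → track 228.0°, groundspeed 97.0 kt
Leg 3: heading 14.6°; drift +6.4° → track 21.0°, groundspeed 161.7 kt
Leg 4: heading 160.3°; drift -15.0° → track 145.3°, groundspeed 121.6 kt
Leg 5: heading 41.7°; drift +1.0° → track 42.7°, groundspeed 165.7 kt
Leg 6: heading 310.8°; drift +15.0° → track 325.8°, groundspeed 132.5 kt

Leg 1: track=139.9°, groundspeed=124.8 kt
Leg 2: track=228.0°, groundspeed=97.0 kt
Leg 3: track=21.0°, groundspeed=161.7 kt
Leg 4: track=145.3°, groundspeed=121.6 kt
Leg 5: track=42.7°, groundspeed=165.7 kt
Leg 6: track=325.8°, groundspeed=132.5 kt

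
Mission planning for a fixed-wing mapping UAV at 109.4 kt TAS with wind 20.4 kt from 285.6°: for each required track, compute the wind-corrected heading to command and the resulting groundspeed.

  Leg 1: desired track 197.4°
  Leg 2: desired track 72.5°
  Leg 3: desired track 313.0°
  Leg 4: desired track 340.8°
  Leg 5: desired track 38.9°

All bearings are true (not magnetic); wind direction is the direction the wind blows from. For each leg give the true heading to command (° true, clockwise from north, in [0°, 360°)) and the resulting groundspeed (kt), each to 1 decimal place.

Leg 1: heading=208.1°, groundspeed=106.8 kt
Leg 2: heading=66.7°, groundspeed=125.9 kt
Leg 3: heading=308.1°, groundspeed=90.9 kt
Leg 4: heading=332.0°, groundspeed=96.5 kt
Leg 5: heading=29.0°, groundspeed=115.9 kt

Leg 1: desired track 197.4°; wind correction +10.7° → command heading 208.1°, groundspeed 106.8 kt
Leg 2: desired track 72.5°; wind correction -5.8° → command heading 66.7°, groundspeed 125.9 kt
Leg 3: desired track 313.0°; wind correction -4.9° → command heading 308.1°, groundspeed 90.9 kt
Leg 4: desired track 340.8°; wind correction -8.8° → command heading 332.0°, groundspeed 96.5 kt
Leg 5: desired track 38.9°; wind correction -9.9° → command heading 29.0°, groundspeed 115.9 kt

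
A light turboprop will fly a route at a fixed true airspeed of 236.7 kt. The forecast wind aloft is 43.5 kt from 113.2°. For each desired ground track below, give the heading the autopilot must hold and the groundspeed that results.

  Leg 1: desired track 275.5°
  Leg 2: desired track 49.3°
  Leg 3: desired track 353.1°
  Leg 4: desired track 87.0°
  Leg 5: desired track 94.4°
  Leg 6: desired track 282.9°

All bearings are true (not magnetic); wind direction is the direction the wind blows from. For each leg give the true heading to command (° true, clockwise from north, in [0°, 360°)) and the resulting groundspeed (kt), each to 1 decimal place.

Leg 1: heading=272.3°, groundspeed=277.8 kt
Leg 2: heading=58.8°, groundspeed=214.3 kt
Leg 3: heading=2.2°, groundspeed=255.5 kt
Leg 4: heading=91.7°, groundspeed=196.9 kt
Leg 5: heading=97.8°, groundspeed=195.1 kt
Leg 6: heading=281.0°, groundspeed=279.4 kt

Leg 1: desired track 275.5°; wind correction -3.2° → command heading 272.3°, groundspeed 277.8 kt
Leg 2: desired track 49.3°; wind correction +9.5° → command heading 58.8°, groundspeed 214.3 kt
Leg 3: desired track 353.1°; wind correction +9.1° → command heading 2.2°, groundspeed 255.5 kt
Leg 4: desired track 87.0°; wind correction +4.7° → command heading 91.7°, groundspeed 196.9 kt
Leg 5: desired track 94.4°; wind correction +3.4° → command heading 97.8°, groundspeed 195.1 kt
Leg 6: desired track 282.9°; wind correction -1.9° → command heading 281.0°, groundspeed 279.4 kt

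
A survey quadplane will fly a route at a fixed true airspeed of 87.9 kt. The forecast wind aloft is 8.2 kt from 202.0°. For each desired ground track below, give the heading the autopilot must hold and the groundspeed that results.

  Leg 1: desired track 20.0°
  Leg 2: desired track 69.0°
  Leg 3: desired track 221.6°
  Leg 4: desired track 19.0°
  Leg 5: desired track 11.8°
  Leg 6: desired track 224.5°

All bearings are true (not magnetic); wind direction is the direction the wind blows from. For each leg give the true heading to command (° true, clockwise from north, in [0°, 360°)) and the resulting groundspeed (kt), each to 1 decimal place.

Leg 1: desired track 20.0°; wind correction -0.2° → command heading 19.8°, groundspeed 96.1 kt
Leg 2: desired track 69.0°; wind correction +3.9° → command heading 72.9°, groundspeed 93.3 kt
Leg 3: desired track 221.6°; wind correction -1.8° → command heading 219.8°, groundspeed 80.1 kt
Leg 4: desired track 19.0°; wind correction -0.3° → command heading 18.7°, groundspeed 96.1 kt
Leg 5: desired track 11.8°; wind correction -0.9° → command heading 10.9°, groundspeed 96.0 kt
Leg 6: desired track 224.5°; wind correction -2.0° → command heading 222.5°, groundspeed 80.3 kt

Leg 1: heading=19.8°, groundspeed=96.1 kt
Leg 2: heading=72.9°, groundspeed=93.3 kt
Leg 3: heading=219.8°, groundspeed=80.1 kt
Leg 4: heading=18.7°, groundspeed=96.1 kt
Leg 5: heading=10.9°, groundspeed=96.0 kt
Leg 6: heading=222.5°, groundspeed=80.3 kt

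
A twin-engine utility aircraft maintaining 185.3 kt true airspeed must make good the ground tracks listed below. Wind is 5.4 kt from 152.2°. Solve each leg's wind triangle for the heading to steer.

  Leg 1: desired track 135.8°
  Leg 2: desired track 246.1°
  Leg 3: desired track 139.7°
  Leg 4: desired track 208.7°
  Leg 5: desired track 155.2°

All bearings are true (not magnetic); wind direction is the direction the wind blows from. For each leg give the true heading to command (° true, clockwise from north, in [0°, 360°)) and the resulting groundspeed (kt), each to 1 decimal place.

Leg 1: heading=136.3°, groundspeed=180.1 kt
Leg 2: heading=244.4°, groundspeed=185.6 kt
Leg 3: heading=140.1°, groundspeed=180.0 kt
Leg 4: heading=207.3°, groundspeed=182.3 kt
Leg 5: heading=155.1°, groundspeed=179.9 kt

Leg 1: desired track 135.8°; wind correction +0.5° → command heading 136.3°, groundspeed 180.1 kt
Leg 2: desired track 246.1°; wind correction -1.7° → command heading 244.4°, groundspeed 185.6 kt
Leg 3: desired track 139.7°; wind correction +0.4° → command heading 140.1°, groundspeed 180.0 kt
Leg 4: desired track 208.7°; wind correction -1.4° → command heading 207.3°, groundspeed 182.3 kt
Leg 5: desired track 155.2°; wind correction -0.1° → command heading 155.1°, groundspeed 179.9 kt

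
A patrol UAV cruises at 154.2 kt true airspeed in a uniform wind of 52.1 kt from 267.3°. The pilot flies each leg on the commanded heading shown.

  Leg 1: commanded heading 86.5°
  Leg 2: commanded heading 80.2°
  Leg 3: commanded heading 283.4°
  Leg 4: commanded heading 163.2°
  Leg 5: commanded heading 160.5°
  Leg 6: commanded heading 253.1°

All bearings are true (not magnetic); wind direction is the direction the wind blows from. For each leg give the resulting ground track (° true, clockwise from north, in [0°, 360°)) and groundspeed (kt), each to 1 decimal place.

Leg 1: track=86.7°, groundspeed=206.3 kt
Leg 2: track=82.0°, groundspeed=206.0 kt
Leg 3: track=291.3°, groundspeed=105.1 kt
Leg 4: track=146.4°, groundspeed=174.4 kt
Leg 5: track=144.1°, groundspeed=176.5 kt
Leg 6: track=246.1°, groundspeed=104.5 kt

Leg 1: heading 86.5°; drift +0.2° → track 86.7°, groundspeed 206.3 kt
Leg 2: heading 80.2°; drift +1.8° → track 82.0°, groundspeed 206.0 kt
Leg 3: heading 283.4°; drift +7.9° → track 291.3°, groundspeed 105.1 kt
Leg 4: heading 163.2°; drift -16.8° → track 146.4°, groundspeed 174.4 kt
Leg 5: heading 160.5°; drift -16.4° → track 144.1°, groundspeed 176.5 kt
Leg 6: heading 253.1°; drift -7.0° → track 246.1°, groundspeed 104.5 kt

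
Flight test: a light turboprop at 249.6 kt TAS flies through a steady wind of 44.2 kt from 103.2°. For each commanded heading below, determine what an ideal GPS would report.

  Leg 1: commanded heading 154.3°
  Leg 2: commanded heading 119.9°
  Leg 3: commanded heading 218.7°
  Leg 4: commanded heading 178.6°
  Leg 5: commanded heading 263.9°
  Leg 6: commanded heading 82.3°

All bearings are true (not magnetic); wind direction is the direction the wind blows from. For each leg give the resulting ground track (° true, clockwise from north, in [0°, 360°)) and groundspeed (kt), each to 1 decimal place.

Leg 1: track=163.1°, groundspeed=224.5 kt
Leg 2: track=123.4°, groundspeed=207.7 kt
Leg 3: track=227.1°, groundspeed=271.6 kt
Leg 4: track=188.8°, groundspeed=242.3 kt
Leg 5: track=266.8°, groundspeed=291.7 kt
Leg 6: track=78.0°, groundspeed=208.9 kt

Leg 1: heading 154.3°; drift +8.8° → track 163.1°, groundspeed 224.5 kt
Leg 2: heading 119.9°; drift +3.5° → track 123.4°, groundspeed 207.7 kt
Leg 3: heading 218.7°; drift +8.4° → track 227.1°, groundspeed 271.6 kt
Leg 4: heading 178.6°; drift +10.2° → track 188.8°, groundspeed 242.3 kt
Leg 5: heading 263.9°; drift +2.9° → track 266.8°, groundspeed 291.7 kt
Leg 6: heading 82.3°; drift -4.3° → track 78.0°, groundspeed 208.9 kt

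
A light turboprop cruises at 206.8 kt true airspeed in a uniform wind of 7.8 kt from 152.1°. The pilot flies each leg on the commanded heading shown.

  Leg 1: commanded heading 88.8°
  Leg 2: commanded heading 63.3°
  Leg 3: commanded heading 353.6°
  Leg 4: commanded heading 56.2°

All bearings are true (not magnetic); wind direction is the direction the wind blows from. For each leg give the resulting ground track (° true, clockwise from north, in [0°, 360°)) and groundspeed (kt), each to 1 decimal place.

Leg 1: track=86.8°, groundspeed=203.4 kt
Leg 2: track=61.1°, groundspeed=206.8 kt
Leg 3: track=352.8°, groundspeed=214.1 kt
Leg 4: track=54.1°, groundspeed=207.7 kt

Leg 1: heading 88.8°; drift -2.0° → track 86.8°, groundspeed 203.4 kt
Leg 2: heading 63.3°; drift -2.2° → track 61.1°, groundspeed 206.8 kt
Leg 3: heading 353.6°; drift -0.8° → track 352.8°, groundspeed 214.1 kt
Leg 4: heading 56.2°; drift -2.1° → track 54.1°, groundspeed 207.7 kt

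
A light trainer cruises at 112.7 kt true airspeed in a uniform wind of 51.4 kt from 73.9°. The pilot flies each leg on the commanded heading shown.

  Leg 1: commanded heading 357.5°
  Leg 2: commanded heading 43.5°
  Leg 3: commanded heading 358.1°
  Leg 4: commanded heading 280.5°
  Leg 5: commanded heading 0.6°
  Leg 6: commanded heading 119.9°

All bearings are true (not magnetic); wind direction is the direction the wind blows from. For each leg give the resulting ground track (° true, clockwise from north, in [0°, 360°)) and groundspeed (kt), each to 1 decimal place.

Leg 1: track=331.1°, groundspeed=112.3 kt
Leg 2: track=22.7°, groundspeed=73.1 kt
Leg 3: track=331.6°, groundspeed=111.8 kt
Leg 4: track=272.2°, groundspeed=160.3 kt
Leg 5: track=333.9°, groundspeed=109.6 kt
Leg 6: track=145.6°, groundspeed=85.4 kt

Leg 1: heading 357.5°; drift -26.4° → track 331.1°, groundspeed 112.3 kt
Leg 2: heading 43.5°; drift -20.8° → track 22.7°, groundspeed 73.1 kt
Leg 3: heading 358.1°; drift -26.5° → track 331.6°, groundspeed 111.8 kt
Leg 4: heading 280.5°; drift -8.3° → track 272.2°, groundspeed 160.3 kt
Leg 5: heading 0.6°; drift -26.7° → track 333.9°, groundspeed 109.6 kt
Leg 6: heading 119.9°; drift +25.7° → track 145.6°, groundspeed 85.4 kt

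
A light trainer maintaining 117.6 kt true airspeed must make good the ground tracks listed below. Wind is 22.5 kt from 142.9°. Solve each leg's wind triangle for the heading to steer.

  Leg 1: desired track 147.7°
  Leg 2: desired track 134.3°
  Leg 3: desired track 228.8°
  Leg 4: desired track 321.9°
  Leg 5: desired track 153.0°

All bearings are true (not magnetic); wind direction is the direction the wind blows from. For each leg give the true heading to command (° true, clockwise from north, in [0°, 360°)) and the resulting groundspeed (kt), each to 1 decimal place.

Leg 1: desired track 147.7°; wind correction -0.9° → command heading 146.8°, groundspeed 95.2 kt
Leg 2: desired track 134.3°; wind correction +1.6° → command heading 135.9°, groundspeed 95.3 kt
Leg 3: desired track 228.8°; wind correction -11.0° → command heading 217.8°, groundspeed 113.8 kt
Leg 4: desired track 321.9°; wind correction -0.2° → command heading 321.7°, groundspeed 140.1 kt
Leg 5: desired track 153.0°; wind correction -1.9° → command heading 151.1°, groundspeed 95.4 kt

Leg 1: heading=146.8°, groundspeed=95.2 kt
Leg 2: heading=135.9°, groundspeed=95.3 kt
Leg 3: heading=217.8°, groundspeed=113.8 kt
Leg 4: heading=321.7°, groundspeed=140.1 kt
Leg 5: heading=151.1°, groundspeed=95.4 kt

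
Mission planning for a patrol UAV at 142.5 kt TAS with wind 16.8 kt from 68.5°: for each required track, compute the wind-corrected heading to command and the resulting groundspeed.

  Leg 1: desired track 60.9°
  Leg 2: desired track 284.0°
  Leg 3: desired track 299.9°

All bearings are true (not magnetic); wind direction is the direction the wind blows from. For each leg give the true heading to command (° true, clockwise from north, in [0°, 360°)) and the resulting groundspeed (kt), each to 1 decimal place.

Leg 1: heading=61.8°, groundspeed=125.8 kt
Leg 2: heading=287.9°, groundspeed=155.8 kt
Leg 3: heading=305.2°, groundspeed=152.4 kt

Leg 1: desired track 60.9°; wind correction +0.9° → command heading 61.8°, groundspeed 125.8 kt
Leg 2: desired track 284.0°; wind correction +3.9° → command heading 287.9°, groundspeed 155.8 kt
Leg 3: desired track 299.9°; wind correction +5.3° → command heading 305.2°, groundspeed 152.4 kt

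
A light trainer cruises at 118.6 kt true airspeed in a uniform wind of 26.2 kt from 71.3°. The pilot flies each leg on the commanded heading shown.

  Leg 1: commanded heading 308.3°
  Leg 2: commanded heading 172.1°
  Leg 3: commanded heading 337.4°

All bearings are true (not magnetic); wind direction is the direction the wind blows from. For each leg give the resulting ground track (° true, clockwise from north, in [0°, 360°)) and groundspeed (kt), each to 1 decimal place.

Leg 1: track=298.9°, groundspeed=134.7 kt
Leg 2: track=183.9°, groundspeed=126.2 kt
Leg 3: track=325.1°, groundspeed=123.2 kt

Leg 1: heading 308.3°; drift -9.4° → track 298.9°, groundspeed 134.7 kt
Leg 2: heading 172.1°; drift +11.8° → track 183.9°, groundspeed 126.2 kt
Leg 3: heading 337.4°; drift -12.3° → track 325.1°, groundspeed 123.2 kt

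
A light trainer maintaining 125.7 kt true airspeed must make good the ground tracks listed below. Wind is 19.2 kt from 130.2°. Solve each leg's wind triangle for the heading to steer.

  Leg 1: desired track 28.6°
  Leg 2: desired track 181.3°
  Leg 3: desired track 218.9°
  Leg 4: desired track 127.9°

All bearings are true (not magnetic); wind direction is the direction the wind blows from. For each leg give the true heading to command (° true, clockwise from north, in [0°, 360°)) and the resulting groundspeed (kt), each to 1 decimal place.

Leg 1: desired track 28.6°; wind correction +8.6° → command heading 37.2°, groundspeed 128.1 kt
Leg 2: desired track 181.3°; wind correction -6.8° → command heading 174.5°, groundspeed 112.8 kt
Leg 3: desired track 218.9°; wind correction -8.8° → command heading 210.1°, groundspeed 123.8 kt
Leg 4: desired track 127.9°; wind correction +0.4° → command heading 128.3°, groundspeed 106.5 kt

Leg 1: heading=37.2°, groundspeed=128.1 kt
Leg 2: heading=174.5°, groundspeed=112.8 kt
Leg 3: heading=210.1°, groundspeed=123.8 kt
Leg 4: heading=128.3°, groundspeed=106.5 kt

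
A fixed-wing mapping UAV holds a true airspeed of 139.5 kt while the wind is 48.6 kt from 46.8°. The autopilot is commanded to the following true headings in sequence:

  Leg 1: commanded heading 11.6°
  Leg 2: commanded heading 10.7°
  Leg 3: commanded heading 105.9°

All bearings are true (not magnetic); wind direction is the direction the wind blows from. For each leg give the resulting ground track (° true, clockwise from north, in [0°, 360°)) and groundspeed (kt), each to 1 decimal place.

Leg 1: track=355.9°, groundspeed=103.6 kt
Leg 2: track=354.8°, groundspeed=104.2 kt
Leg 3: track=125.9°, groundspeed=121.9 kt

Leg 1: heading 11.6°; drift -15.7° → track 355.9°, groundspeed 103.6 kt
Leg 2: heading 10.7°; drift -15.9° → track 354.8°, groundspeed 104.2 kt
Leg 3: heading 105.9°; drift +20.0° → track 125.9°, groundspeed 121.9 kt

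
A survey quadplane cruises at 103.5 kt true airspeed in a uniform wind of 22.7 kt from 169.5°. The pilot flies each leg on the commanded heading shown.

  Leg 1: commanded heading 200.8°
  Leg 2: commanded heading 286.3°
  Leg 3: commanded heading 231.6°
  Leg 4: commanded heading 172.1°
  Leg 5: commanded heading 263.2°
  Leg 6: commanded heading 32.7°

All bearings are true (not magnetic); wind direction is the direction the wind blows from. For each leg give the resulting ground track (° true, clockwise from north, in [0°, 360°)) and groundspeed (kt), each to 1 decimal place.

Leg 1: track=208.8°, groundspeed=84.9 kt
Leg 2: track=296.4°, groundspeed=115.5 kt
Leg 3: track=243.8°, groundspeed=95.0 kt
Leg 4: track=172.8°, groundspeed=80.8 kt
Leg 5: track=275.4°, groundspeed=107.4 kt
Leg 6: track=25.3°, groundspeed=121.0 kt

Leg 1: heading 200.8°; drift +8.0° → track 208.8°, groundspeed 84.9 kt
Leg 2: heading 286.3°; drift +10.1° → track 296.4°, groundspeed 115.5 kt
Leg 3: heading 231.6°; drift +12.2° → track 243.8°, groundspeed 95.0 kt
Leg 4: heading 172.1°; drift +0.7° → track 172.8°, groundspeed 80.8 kt
Leg 5: heading 263.2°; drift +12.2° → track 275.4°, groundspeed 107.4 kt
Leg 6: heading 32.7°; drift -7.4° → track 25.3°, groundspeed 121.0 kt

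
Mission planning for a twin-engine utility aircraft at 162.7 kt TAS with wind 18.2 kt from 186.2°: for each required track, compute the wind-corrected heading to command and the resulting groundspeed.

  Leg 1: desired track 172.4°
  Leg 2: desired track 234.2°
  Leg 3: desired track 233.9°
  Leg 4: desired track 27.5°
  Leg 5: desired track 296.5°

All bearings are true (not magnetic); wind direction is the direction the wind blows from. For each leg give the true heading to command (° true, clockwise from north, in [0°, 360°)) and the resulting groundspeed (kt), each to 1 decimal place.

Leg 1: heading=173.9°, groundspeed=145.0 kt
Leg 2: heading=229.4°, groundspeed=150.0 kt
Leg 3: heading=229.2°, groundspeed=149.9 kt
Leg 4: heading=29.8°, groundspeed=179.5 kt
Leg 5: heading=290.5°, groundspeed=168.1 kt

Leg 1: desired track 172.4°; wind correction +1.5° → command heading 173.9°, groundspeed 145.0 kt
Leg 2: desired track 234.2°; wind correction -4.8° → command heading 229.4°, groundspeed 150.0 kt
Leg 3: desired track 233.9°; wind correction -4.7° → command heading 229.2°, groundspeed 149.9 kt
Leg 4: desired track 27.5°; wind correction +2.3° → command heading 29.8°, groundspeed 179.5 kt
Leg 5: desired track 296.5°; wind correction -6.0° → command heading 290.5°, groundspeed 168.1 kt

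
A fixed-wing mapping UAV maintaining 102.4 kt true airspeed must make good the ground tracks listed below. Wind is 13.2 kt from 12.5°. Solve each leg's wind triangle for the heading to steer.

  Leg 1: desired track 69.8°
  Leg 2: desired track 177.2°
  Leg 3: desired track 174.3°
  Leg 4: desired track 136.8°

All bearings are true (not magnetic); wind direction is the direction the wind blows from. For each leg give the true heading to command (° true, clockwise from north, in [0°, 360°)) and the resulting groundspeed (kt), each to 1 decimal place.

Leg 1: desired track 69.8°; wind correction -6.2° → command heading 63.6°, groundspeed 94.7 kt
Leg 2: desired track 177.2°; wind correction -1.9° → command heading 175.3°, groundspeed 115.1 kt
Leg 3: desired track 174.3°; wind correction -2.3° → command heading 172.0°, groundspeed 114.9 kt
Leg 4: desired track 136.8°; wind correction -6.1° → command heading 130.7°, groundspeed 109.3 kt

Leg 1: heading=63.6°, groundspeed=94.7 kt
Leg 2: heading=175.3°, groundspeed=115.1 kt
Leg 3: heading=172.0°, groundspeed=114.9 kt
Leg 4: heading=130.7°, groundspeed=109.3 kt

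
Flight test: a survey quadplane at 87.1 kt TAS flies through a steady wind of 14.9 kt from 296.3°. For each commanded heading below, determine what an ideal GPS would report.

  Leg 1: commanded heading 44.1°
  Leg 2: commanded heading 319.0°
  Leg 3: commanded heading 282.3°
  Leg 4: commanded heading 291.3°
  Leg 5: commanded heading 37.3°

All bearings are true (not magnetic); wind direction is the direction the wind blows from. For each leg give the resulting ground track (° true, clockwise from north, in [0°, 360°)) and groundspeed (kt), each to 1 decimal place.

Leg 1: heading 44.1°; drift +8.8° → track 52.9°, groundspeed 92.7 kt
Leg 2: heading 319.0°; drift +4.5° → track 323.5°, groundspeed 73.6 kt
Leg 3: heading 282.3°; drift -2.8° → track 279.5°, groundspeed 72.7 kt
Leg 4: heading 291.3°; drift -1.0° → track 290.3°, groundspeed 72.3 kt
Leg 5: heading 37.3°; drift +9.2° → track 46.5°, groundspeed 91.1 kt

Leg 1: track=52.9°, groundspeed=92.7 kt
Leg 2: track=323.5°, groundspeed=73.6 kt
Leg 3: track=279.5°, groundspeed=72.7 kt
Leg 4: track=290.3°, groundspeed=72.3 kt
Leg 5: track=46.5°, groundspeed=91.1 kt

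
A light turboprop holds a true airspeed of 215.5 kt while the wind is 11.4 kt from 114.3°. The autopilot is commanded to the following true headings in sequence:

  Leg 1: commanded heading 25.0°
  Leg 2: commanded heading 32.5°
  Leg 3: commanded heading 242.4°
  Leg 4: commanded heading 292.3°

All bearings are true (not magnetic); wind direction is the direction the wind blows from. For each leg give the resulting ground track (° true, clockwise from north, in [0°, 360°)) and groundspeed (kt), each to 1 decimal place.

Leg 1: heading 25.0°; drift -3.0° → track 22.0°, groundspeed 215.7 kt
Leg 2: heading 32.5°; drift -3.0° → track 29.5°, groundspeed 214.2 kt
Leg 3: heading 242.4°; drift +2.3° → track 244.7°, groundspeed 222.7 kt
Leg 4: heading 292.3°; drift +0.1° → track 292.4°, groundspeed 226.9 kt

Leg 1: track=22.0°, groundspeed=215.7 kt
Leg 2: track=29.5°, groundspeed=214.2 kt
Leg 3: track=244.7°, groundspeed=222.7 kt
Leg 4: track=292.4°, groundspeed=226.9 kt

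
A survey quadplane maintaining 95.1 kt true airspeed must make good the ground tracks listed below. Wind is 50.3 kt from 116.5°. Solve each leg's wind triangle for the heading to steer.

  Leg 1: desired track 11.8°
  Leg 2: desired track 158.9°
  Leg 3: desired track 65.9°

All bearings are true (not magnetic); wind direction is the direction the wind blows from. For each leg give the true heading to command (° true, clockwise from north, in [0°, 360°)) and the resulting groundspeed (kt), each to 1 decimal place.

Leg 1: desired track 11.8°; wind correction +30.8° → command heading 42.6°, groundspeed 94.5 kt
Leg 2: desired track 158.9°; wind correction -20.9° → command heading 138.0°, groundspeed 51.7 kt
Leg 3: desired track 65.9°; wind correction +24.1° → command heading 90.0°, groundspeed 54.9 kt

Leg 1: heading=42.6°, groundspeed=94.5 kt
Leg 2: heading=138.0°, groundspeed=51.7 kt
Leg 3: heading=90.0°, groundspeed=54.9 kt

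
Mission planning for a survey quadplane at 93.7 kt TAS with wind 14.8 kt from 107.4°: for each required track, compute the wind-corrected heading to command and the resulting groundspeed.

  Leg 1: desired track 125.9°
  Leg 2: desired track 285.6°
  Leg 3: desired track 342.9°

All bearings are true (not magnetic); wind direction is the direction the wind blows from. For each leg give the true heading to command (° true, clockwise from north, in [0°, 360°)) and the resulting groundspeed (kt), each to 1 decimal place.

Leg 1: heading=123.0°, groundspeed=79.5 kt
Leg 2: heading=285.3°, groundspeed=108.5 kt
Leg 3: heading=350.4°, groundspeed=101.3 kt

Leg 1: desired track 125.9°; wind correction -2.9° → command heading 123.0°, groundspeed 79.5 kt
Leg 2: desired track 285.6°; wind correction -0.3° → command heading 285.3°, groundspeed 108.5 kt
Leg 3: desired track 342.9°; wind correction +7.5° → command heading 350.4°, groundspeed 101.3 kt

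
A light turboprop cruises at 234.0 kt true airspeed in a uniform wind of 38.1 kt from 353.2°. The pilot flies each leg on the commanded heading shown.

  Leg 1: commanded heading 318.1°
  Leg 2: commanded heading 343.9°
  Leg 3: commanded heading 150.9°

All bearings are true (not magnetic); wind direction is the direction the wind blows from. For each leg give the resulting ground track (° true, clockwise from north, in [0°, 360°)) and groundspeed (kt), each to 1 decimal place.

Leg 1: track=311.9°, groundspeed=204.0 kt
Leg 2: track=342.1°, groundspeed=196.5 kt
Leg 3: track=154.0°, groundspeed=269.6 kt

Leg 1: heading 318.1°; drift -6.2° → track 311.9°, groundspeed 204.0 kt
Leg 2: heading 343.9°; drift -1.8° → track 342.1°, groundspeed 196.5 kt
Leg 3: heading 150.9°; drift +3.1° → track 154.0°, groundspeed 269.6 kt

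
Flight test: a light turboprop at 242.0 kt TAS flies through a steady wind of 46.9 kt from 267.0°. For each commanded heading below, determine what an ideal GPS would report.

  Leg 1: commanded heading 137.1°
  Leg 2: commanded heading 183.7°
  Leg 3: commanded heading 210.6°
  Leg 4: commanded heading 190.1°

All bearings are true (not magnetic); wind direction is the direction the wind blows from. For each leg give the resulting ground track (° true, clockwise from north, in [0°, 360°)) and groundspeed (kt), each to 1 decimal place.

Leg 1: heading 137.1°; drift -7.5° → track 129.6°, groundspeed 274.5 kt
Leg 2: heading 183.7°; drift -11.1° → track 172.6°, groundspeed 241.1 kt
Leg 3: heading 210.6°; drift -10.2° → track 200.4°, groundspeed 219.5 kt
Leg 4: heading 190.1°; drift -11.2° → track 178.9°, groundspeed 235.8 kt

Leg 1: track=129.6°, groundspeed=274.5 kt
Leg 2: track=172.6°, groundspeed=241.1 kt
Leg 3: track=200.4°, groundspeed=219.5 kt
Leg 4: track=178.9°, groundspeed=235.8 kt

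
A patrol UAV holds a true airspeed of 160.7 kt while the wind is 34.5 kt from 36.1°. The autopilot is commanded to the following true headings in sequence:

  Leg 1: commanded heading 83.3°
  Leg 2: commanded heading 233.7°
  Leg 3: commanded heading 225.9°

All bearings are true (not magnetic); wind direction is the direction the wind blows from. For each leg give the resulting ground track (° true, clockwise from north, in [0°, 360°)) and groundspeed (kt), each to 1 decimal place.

Leg 1: track=93.7°, groundspeed=139.6 kt
Leg 2: track=230.6°, groundspeed=193.9 kt
Leg 3: track=224.2°, groundspeed=194.8 kt

Leg 1: heading 83.3°; drift +10.4° → track 93.7°, groundspeed 139.6 kt
Leg 2: heading 233.7°; drift -3.1° → track 230.6°, groundspeed 193.9 kt
Leg 3: heading 225.9°; drift -1.7° → track 224.2°, groundspeed 194.8 kt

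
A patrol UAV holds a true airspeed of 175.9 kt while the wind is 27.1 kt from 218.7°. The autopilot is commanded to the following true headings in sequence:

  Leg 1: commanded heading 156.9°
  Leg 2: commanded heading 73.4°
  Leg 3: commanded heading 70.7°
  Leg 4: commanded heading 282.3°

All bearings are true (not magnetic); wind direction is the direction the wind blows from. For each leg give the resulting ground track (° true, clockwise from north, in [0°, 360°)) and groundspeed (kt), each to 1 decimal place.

Leg 1: heading 156.9°; drift -8.3° → track 148.6°, groundspeed 164.8 kt
Leg 2: heading 73.4°; drift -4.5° → track 68.9°, groundspeed 198.8 kt
Leg 3: heading 70.7°; drift -4.1° → track 66.6°, groundspeed 199.4 kt
Leg 4: heading 282.3°; drift +8.4° → track 290.7°, groundspeed 165.6 kt

Leg 1: track=148.6°, groundspeed=164.8 kt
Leg 2: track=68.9°, groundspeed=198.8 kt
Leg 3: track=66.6°, groundspeed=199.4 kt
Leg 4: track=290.7°, groundspeed=165.6 kt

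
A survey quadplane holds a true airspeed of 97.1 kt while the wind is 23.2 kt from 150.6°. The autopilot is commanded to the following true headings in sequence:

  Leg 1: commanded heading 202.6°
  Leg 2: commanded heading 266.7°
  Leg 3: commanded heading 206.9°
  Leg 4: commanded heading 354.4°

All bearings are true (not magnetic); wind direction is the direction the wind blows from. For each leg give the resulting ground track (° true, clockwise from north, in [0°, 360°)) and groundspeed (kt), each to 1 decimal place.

Leg 1: track=215.0°, groundspeed=84.8 kt
Leg 2: track=277.7°, groundspeed=109.3 kt
Leg 3: track=219.8°, groundspeed=86.4 kt
Leg 4: track=349.9°, groundspeed=118.7 kt

Leg 1: heading 202.6°; drift +12.4° → track 215.0°, groundspeed 84.8 kt
Leg 2: heading 266.7°; drift +11.0° → track 277.7°, groundspeed 109.3 kt
Leg 3: heading 206.9°; drift +12.9° → track 219.8°, groundspeed 86.4 kt
Leg 4: heading 354.4°; drift -4.5° → track 349.9°, groundspeed 118.7 kt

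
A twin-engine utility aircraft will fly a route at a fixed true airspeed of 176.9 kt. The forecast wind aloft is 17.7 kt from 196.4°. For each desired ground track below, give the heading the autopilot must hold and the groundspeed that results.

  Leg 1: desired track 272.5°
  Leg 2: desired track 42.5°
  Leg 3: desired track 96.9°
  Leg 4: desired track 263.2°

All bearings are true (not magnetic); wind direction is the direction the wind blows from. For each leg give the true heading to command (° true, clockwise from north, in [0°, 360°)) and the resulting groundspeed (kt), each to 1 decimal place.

Leg 1: desired track 272.5°; wind correction -5.6° → command heading 266.9°, groundspeed 171.8 kt
Leg 2: desired track 42.5°; wind correction +2.5° → command heading 45.0°, groundspeed 192.6 kt
Leg 3: desired track 96.9°; wind correction +5.7° → command heading 102.6°, groundspeed 179.0 kt
Leg 4: desired track 263.2°; wind correction -5.3° → command heading 257.9°, groundspeed 169.2 kt

Leg 1: heading=266.9°, groundspeed=171.8 kt
Leg 2: heading=45.0°, groundspeed=192.6 kt
Leg 3: heading=102.6°, groundspeed=179.0 kt
Leg 4: heading=257.9°, groundspeed=169.2 kt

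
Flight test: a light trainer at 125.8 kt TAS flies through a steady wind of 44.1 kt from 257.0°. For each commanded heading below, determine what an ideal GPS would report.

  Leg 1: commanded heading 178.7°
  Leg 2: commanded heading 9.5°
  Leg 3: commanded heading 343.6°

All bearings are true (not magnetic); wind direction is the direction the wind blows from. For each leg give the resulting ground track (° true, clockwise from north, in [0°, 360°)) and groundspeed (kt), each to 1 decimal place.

Leg 1: heading 178.7°; drift -20.3° → track 158.4°, groundspeed 124.6 kt
Leg 2: heading 9.5°; drift +15.9° → track 25.4°, groundspeed 148.4 kt
Leg 3: heading 343.6°; drift +19.7° → track 3.3°, groundspeed 130.8 kt

Leg 1: track=158.4°, groundspeed=124.6 kt
Leg 2: track=25.4°, groundspeed=148.4 kt
Leg 3: track=3.3°, groundspeed=130.8 kt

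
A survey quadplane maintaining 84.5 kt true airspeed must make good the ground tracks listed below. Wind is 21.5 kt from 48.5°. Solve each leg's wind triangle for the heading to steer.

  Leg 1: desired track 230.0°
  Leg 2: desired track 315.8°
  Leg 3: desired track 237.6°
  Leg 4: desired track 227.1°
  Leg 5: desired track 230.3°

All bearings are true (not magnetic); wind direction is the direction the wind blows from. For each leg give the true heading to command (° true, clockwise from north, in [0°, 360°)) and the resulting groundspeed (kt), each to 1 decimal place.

Leg 1: heading=230.4°, groundspeed=106.0 kt
Leg 2: heading=330.5°, groundspeed=82.7 kt
Leg 3: heading=239.9°, groundspeed=105.7 kt
Leg 4: heading=226.7°, groundspeed=106.0 kt
Leg 5: heading=230.8°, groundspeed=106.0 kt

Leg 1: desired track 230.0°; wind correction +0.4° → command heading 230.4°, groundspeed 106.0 kt
Leg 2: desired track 315.8°; wind correction +14.7° → command heading 330.5°, groundspeed 82.7 kt
Leg 3: desired track 237.6°; wind correction +2.3° → command heading 239.9°, groundspeed 105.7 kt
Leg 4: desired track 227.1°; wind correction -0.4° → command heading 226.7°, groundspeed 106.0 kt
Leg 5: desired track 230.3°; wind correction +0.5° → command heading 230.8°, groundspeed 106.0 kt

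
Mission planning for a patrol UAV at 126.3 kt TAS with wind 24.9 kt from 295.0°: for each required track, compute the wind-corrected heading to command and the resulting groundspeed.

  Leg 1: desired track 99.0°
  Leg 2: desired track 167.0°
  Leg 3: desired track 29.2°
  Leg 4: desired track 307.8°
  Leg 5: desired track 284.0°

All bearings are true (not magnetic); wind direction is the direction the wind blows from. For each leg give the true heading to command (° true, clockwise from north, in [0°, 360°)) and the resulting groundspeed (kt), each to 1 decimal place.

Leg 1: heading=95.9°, groundspeed=150.0 kt
Leg 2: heading=175.9°, groundspeed=140.1 kt
Leg 3: heading=17.9°, groundspeed=125.7 kt
Leg 4: heading=305.3°, groundspeed=101.9 kt
Leg 5: heading=286.2°, groundspeed=101.8 kt

Leg 1: desired track 99.0°; wind correction -3.1° → command heading 95.9°, groundspeed 150.0 kt
Leg 2: desired track 167.0°; wind correction +8.9° → command heading 175.9°, groundspeed 140.1 kt
Leg 3: desired track 29.2°; wind correction -11.3° → command heading 17.9°, groundspeed 125.7 kt
Leg 4: desired track 307.8°; wind correction -2.5° → command heading 305.3°, groundspeed 101.9 kt
Leg 5: desired track 284.0°; wind correction +2.2° → command heading 286.2°, groundspeed 101.8 kt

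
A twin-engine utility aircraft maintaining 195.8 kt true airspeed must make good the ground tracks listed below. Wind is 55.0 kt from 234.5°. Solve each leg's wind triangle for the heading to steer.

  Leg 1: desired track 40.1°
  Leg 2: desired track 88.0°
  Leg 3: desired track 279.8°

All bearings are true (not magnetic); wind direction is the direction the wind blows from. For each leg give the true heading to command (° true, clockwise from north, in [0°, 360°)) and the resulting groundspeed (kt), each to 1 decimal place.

Leg 1: desired track 40.1°; wind correction -4.0° → command heading 36.1°, groundspeed 248.6 kt
Leg 2: desired track 88.0°; wind correction +8.9° → command heading 96.9°, groundspeed 239.3 kt
Leg 3: desired track 279.8°; wind correction -11.5° → command heading 268.3°, groundspeed 153.2 kt

Leg 1: heading=36.1°, groundspeed=248.6 kt
Leg 2: heading=96.9°, groundspeed=239.3 kt
Leg 3: heading=268.3°, groundspeed=153.2 kt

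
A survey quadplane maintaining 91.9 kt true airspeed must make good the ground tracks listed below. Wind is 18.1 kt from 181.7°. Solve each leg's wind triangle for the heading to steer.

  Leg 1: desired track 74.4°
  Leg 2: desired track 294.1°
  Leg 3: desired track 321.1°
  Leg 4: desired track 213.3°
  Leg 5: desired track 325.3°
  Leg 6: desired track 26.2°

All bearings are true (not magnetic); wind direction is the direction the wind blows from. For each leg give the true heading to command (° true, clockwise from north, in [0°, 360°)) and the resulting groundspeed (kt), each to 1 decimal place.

Leg 1: desired track 74.4°; wind correction +10.8° → command heading 85.2°, groundspeed 95.6 kt
Leg 2: desired track 294.1°; wind correction -10.5° → command heading 283.6°, groundspeed 97.3 kt
Leg 3: desired track 321.1°; wind correction -7.4° → command heading 313.7°, groundspeed 104.9 kt
Leg 4: desired track 213.3°; wind correction -5.9° → command heading 207.4°, groundspeed 76.0 kt
Leg 5: desired track 325.3°; wind correction -6.7° → command heading 318.6°, groundspeed 105.8 kt
Leg 6: desired track 26.2°; wind correction +4.7° → command heading 30.9°, groundspeed 108.1 kt

Leg 1: heading=85.2°, groundspeed=95.6 kt
Leg 2: heading=283.6°, groundspeed=97.3 kt
Leg 3: heading=313.7°, groundspeed=104.9 kt
Leg 4: heading=207.4°, groundspeed=76.0 kt
Leg 5: heading=318.6°, groundspeed=105.8 kt
Leg 6: heading=30.9°, groundspeed=108.1 kt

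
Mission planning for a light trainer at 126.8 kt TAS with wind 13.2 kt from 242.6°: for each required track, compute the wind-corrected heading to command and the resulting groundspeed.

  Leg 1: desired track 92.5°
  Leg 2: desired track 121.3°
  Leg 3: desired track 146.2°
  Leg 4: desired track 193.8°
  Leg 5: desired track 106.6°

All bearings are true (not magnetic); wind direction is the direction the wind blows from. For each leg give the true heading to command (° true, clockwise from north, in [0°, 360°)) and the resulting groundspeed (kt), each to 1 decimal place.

Leg 1: desired track 92.5°; wind correction +3.0° → command heading 95.5°, groundspeed 138.1 kt
Leg 2: desired track 121.3°; wind correction +5.1° → command heading 126.4°, groundspeed 133.2 kt
Leg 3: desired track 146.2°; wind correction +5.9° → command heading 152.1°, groundspeed 127.6 kt
Leg 4: desired track 193.8°; wind correction +4.5° → command heading 198.3°, groundspeed 117.7 kt
Leg 5: desired track 106.6°; wind correction +4.1° → command heading 110.7°, groundspeed 136.0 kt

Leg 1: heading=95.5°, groundspeed=138.1 kt
Leg 2: heading=126.4°, groundspeed=133.2 kt
Leg 3: heading=152.1°, groundspeed=127.6 kt
Leg 4: heading=198.3°, groundspeed=117.7 kt
Leg 5: heading=110.7°, groundspeed=136.0 kt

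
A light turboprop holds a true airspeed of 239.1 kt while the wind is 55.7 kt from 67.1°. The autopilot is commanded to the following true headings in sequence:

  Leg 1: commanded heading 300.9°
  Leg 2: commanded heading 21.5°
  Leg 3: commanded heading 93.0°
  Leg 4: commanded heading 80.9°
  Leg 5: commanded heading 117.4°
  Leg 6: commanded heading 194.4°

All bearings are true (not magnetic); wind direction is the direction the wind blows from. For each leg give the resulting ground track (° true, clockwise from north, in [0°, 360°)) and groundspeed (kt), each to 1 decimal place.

Leg 1: track=291.5°, groundspeed=275.7 kt
Leg 2: track=10.3°, groundspeed=204.0 kt
Leg 3: track=100.3°, groundspeed=190.6 kt
Leg 4: track=85.0°, groundspeed=185.5 kt
Leg 5: track=129.3°, groundspeed=208.0 kt
Leg 6: track=203.6°, groundspeed=276.4 kt

Leg 1: heading 300.9°; drift -9.4° → track 291.5°, groundspeed 275.7 kt
Leg 2: heading 21.5°; drift -11.2° → track 10.3°, groundspeed 204.0 kt
Leg 3: heading 93.0°; drift +7.3° → track 100.3°, groundspeed 190.6 kt
Leg 4: heading 80.9°; drift +4.1° → track 85.0°, groundspeed 185.5 kt
Leg 5: heading 117.4°; drift +11.9° → track 129.3°, groundspeed 208.0 kt
Leg 6: heading 194.4°; drift +9.2° → track 203.6°, groundspeed 276.4 kt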